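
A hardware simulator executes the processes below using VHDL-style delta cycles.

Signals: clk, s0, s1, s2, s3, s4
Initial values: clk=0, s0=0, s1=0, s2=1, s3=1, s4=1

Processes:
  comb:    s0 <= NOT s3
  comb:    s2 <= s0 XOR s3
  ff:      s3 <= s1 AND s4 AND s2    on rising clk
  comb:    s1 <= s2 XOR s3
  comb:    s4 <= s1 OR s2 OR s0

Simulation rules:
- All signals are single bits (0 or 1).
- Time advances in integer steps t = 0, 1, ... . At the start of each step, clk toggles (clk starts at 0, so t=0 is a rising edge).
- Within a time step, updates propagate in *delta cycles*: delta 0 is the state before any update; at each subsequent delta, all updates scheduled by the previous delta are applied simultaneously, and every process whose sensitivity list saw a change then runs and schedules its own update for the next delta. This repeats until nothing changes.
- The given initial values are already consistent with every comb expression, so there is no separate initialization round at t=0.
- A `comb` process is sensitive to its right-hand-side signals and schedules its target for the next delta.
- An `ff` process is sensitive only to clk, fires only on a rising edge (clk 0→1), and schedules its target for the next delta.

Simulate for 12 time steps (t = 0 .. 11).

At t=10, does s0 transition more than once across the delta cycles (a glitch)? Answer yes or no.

no

[bits: s3,s2,s1,s4,s0,clk]
t=0: Δ0=110100 Δ1=110101 Δ2=010101 Δ3=001111 Δ4=010111 Δ5=011111 | 5Δ
t=1: Δ0=011111 Δ1=011110 | 1Δ
t=2: Δ0=011110 Δ1=011111 Δ2=111111 Δ3=100101 Δ4=111001 Δ5=110101 | 5Δ
t=3: Δ0=110101 Δ1=110100 | 1Δ
t=4: Δ0=110100 Δ1=110101 Δ2=010101 Δ3=001111 Δ4=010111 Δ5=011111 | 5Δ
t=5: Δ0=011111 Δ1=011110 | 1Δ
t=6: Δ0=011110 Δ1=011111 Δ2=111111 Δ3=100101 Δ4=111001 Δ5=110101 | 5Δ
t=7: Δ0=110101 Δ1=110100 | 1Δ
t=8: Δ0=110100 Δ1=110101 Δ2=010101 Δ3=001111 Δ4=010111 Δ5=011111 | 5Δ
t=9: Δ0=011111 Δ1=011110 | 1Δ
t=10: Δ0=011110 Δ1=011111 Δ2=111111 Δ3=100101 Δ4=111001 Δ5=110101 | 5Δ
t=11: Δ0=110101 Δ1=110100 | 1Δ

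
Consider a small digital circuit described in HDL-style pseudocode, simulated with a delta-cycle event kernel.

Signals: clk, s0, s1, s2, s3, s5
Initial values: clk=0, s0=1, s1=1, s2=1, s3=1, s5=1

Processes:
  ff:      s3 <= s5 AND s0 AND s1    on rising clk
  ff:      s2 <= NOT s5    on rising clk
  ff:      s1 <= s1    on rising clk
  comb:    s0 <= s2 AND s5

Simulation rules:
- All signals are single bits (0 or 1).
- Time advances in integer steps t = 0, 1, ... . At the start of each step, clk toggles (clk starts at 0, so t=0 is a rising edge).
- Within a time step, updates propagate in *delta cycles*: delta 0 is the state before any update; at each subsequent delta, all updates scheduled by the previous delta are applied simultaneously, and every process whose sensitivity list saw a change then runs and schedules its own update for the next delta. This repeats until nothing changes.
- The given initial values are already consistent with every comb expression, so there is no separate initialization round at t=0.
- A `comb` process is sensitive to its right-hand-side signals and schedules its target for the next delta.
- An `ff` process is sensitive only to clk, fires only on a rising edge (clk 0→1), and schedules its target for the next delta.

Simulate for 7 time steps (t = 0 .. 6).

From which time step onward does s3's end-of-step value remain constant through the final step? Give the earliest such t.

t0.Δ0 s5=1 s3=1 s2=1 s0=1 s1=1 clk=0
t0.Δ1 s5=1 s3=1 s2=1 s0=1 s1=1 clk=1
t0.Δ2 s5=1 s3=1 s2=0 s0=1 s1=1 clk=1
t0.Δ3 s5=1 s3=1 s2=0 s0=0 s1=1 clk=1
t1.Δ0 s5=1 s3=1 s2=0 s0=0 s1=1 clk=1
t1.Δ1 s5=1 s3=1 s2=0 s0=0 s1=1 clk=0
t2.Δ0 s5=1 s3=1 s2=0 s0=0 s1=1 clk=0
t2.Δ1 s5=1 s3=1 s2=0 s0=0 s1=1 clk=1
t2.Δ2 s5=1 s3=0 s2=0 s0=0 s1=1 clk=1
t3.Δ0 s5=1 s3=0 s2=0 s0=0 s1=1 clk=1
t3.Δ1 s5=1 s3=0 s2=0 s0=0 s1=1 clk=0
t4.Δ0 s5=1 s3=0 s2=0 s0=0 s1=1 clk=0
t4.Δ1 s5=1 s3=0 s2=0 s0=0 s1=1 clk=1
t5.Δ0 s5=1 s3=0 s2=0 s0=0 s1=1 clk=1
t5.Δ1 s5=1 s3=0 s2=0 s0=0 s1=1 clk=0
t6.Δ0 s5=1 s3=0 s2=0 s0=0 s1=1 clk=0
t6.Δ1 s5=1 s3=0 s2=0 s0=0 s1=1 clk=1

2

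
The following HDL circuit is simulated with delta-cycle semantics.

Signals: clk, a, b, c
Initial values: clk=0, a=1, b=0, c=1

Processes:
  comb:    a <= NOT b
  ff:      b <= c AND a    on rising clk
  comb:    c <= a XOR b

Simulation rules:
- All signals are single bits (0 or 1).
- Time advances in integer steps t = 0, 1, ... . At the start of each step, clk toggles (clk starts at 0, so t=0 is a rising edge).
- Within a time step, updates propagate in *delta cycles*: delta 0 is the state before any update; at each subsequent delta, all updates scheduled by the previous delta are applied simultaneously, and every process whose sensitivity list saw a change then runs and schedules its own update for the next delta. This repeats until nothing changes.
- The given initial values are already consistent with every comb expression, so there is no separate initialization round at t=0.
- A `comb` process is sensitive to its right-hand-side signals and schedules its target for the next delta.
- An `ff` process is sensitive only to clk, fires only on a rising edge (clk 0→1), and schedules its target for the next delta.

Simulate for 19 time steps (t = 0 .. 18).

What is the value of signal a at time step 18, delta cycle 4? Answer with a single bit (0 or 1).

1

t0.Δ0 b=0 c=1 clk=0 a=1
t0.Δ1 b=0 c=1 clk=1 a=1
t0.Δ2 b=1 c=1 clk=1 a=1
t0.Δ3 b=1 c=0 clk=1 a=0
t0.Δ4 b=1 c=1 clk=1 a=0
t1.Δ0 b=1 c=1 clk=1 a=0
t1.Δ1 b=1 c=1 clk=0 a=0
t2.Δ0 b=1 c=1 clk=0 a=0
t2.Δ1 b=1 c=1 clk=1 a=0
t2.Δ2 b=0 c=1 clk=1 a=0
t2.Δ3 b=0 c=0 clk=1 a=1
t2.Δ4 b=0 c=1 clk=1 a=1
t3.Δ0 b=0 c=1 clk=1 a=1
t3.Δ1 b=0 c=1 clk=0 a=1
t4.Δ0 b=0 c=1 clk=0 a=1
t4.Δ1 b=0 c=1 clk=1 a=1
t4.Δ2 b=1 c=1 clk=1 a=1
t4.Δ3 b=1 c=0 clk=1 a=0
t4.Δ4 b=1 c=1 clk=1 a=0
t5.Δ0 b=1 c=1 clk=1 a=0
t5.Δ1 b=1 c=1 clk=0 a=0
t6.Δ0 b=1 c=1 clk=0 a=0
t6.Δ1 b=1 c=1 clk=1 a=0
t6.Δ2 b=0 c=1 clk=1 a=0
t6.Δ3 b=0 c=0 clk=1 a=1
t6.Δ4 b=0 c=1 clk=1 a=1
t7.Δ0 b=0 c=1 clk=1 a=1
t7.Δ1 b=0 c=1 clk=0 a=1
t8.Δ0 b=0 c=1 clk=0 a=1
t8.Δ1 b=0 c=1 clk=1 a=1
t8.Δ2 b=1 c=1 clk=1 a=1
t8.Δ3 b=1 c=0 clk=1 a=0
t8.Δ4 b=1 c=1 clk=1 a=0
t9.Δ0 b=1 c=1 clk=1 a=0
t9.Δ1 b=1 c=1 clk=0 a=0
t10.Δ0 b=1 c=1 clk=0 a=0
t10.Δ1 b=1 c=1 clk=1 a=0
t10.Δ2 b=0 c=1 clk=1 a=0
t10.Δ3 b=0 c=0 clk=1 a=1
t10.Δ4 b=0 c=1 clk=1 a=1
t11.Δ0 b=0 c=1 clk=1 a=1
t11.Δ1 b=0 c=1 clk=0 a=1
t12.Δ0 b=0 c=1 clk=0 a=1
t12.Δ1 b=0 c=1 clk=1 a=1
t12.Δ2 b=1 c=1 clk=1 a=1
t12.Δ3 b=1 c=0 clk=1 a=0
t12.Δ4 b=1 c=1 clk=1 a=0
t13.Δ0 b=1 c=1 clk=1 a=0
t13.Δ1 b=1 c=1 clk=0 a=0
t14.Δ0 b=1 c=1 clk=0 a=0
t14.Δ1 b=1 c=1 clk=1 a=0
t14.Δ2 b=0 c=1 clk=1 a=0
t14.Δ3 b=0 c=0 clk=1 a=1
t14.Δ4 b=0 c=1 clk=1 a=1
t15.Δ0 b=0 c=1 clk=1 a=1
t15.Δ1 b=0 c=1 clk=0 a=1
t16.Δ0 b=0 c=1 clk=0 a=1
t16.Δ1 b=0 c=1 clk=1 a=1
t16.Δ2 b=1 c=1 clk=1 a=1
t16.Δ3 b=1 c=0 clk=1 a=0
t16.Δ4 b=1 c=1 clk=1 a=0
t17.Δ0 b=1 c=1 clk=1 a=0
t17.Δ1 b=1 c=1 clk=0 a=0
t18.Δ0 b=1 c=1 clk=0 a=0
t18.Δ1 b=1 c=1 clk=1 a=0
t18.Δ2 b=0 c=1 clk=1 a=0
t18.Δ3 b=0 c=0 clk=1 a=1
t18.Δ4 b=0 c=1 clk=1 a=1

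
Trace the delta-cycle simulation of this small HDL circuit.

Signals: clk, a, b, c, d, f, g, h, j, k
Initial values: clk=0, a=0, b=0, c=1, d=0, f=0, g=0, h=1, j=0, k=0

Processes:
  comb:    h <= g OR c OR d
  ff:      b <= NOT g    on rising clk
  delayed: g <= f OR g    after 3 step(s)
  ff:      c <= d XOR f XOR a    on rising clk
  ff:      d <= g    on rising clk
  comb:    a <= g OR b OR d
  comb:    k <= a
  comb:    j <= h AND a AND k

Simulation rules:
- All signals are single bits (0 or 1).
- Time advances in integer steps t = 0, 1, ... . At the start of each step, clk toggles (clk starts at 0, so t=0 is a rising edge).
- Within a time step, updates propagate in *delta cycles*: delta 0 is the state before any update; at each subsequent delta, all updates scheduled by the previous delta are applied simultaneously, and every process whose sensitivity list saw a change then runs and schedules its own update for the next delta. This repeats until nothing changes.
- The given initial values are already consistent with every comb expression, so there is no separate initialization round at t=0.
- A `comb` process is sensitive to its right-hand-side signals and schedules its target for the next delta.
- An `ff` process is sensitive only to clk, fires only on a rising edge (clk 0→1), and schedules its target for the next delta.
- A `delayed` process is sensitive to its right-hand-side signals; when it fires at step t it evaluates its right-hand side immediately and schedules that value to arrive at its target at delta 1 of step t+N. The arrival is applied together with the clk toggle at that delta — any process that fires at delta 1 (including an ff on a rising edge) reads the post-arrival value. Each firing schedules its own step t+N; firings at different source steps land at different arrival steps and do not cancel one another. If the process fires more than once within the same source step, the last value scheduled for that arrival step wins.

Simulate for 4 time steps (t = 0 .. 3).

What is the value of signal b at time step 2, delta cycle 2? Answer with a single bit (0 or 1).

[bits: f,g,clk,d,j,a,h,b,c,k]
t=0: Δ0=0000001010 Δ1=0010001010 Δ2=0010001100 Δ3=0010010100 Δ4=0010010101 | 4Δ
t=1: Δ0=0010010101 Δ1=0000010101 | 1Δ
t=2: Δ0=0000010101 Δ1=0010010101 Δ2=0010010111 Δ3=0010011111 Δ4=0010111111 | 4Δ
t=3: Δ0=0010111111 Δ1=0000111111 | 1Δ

1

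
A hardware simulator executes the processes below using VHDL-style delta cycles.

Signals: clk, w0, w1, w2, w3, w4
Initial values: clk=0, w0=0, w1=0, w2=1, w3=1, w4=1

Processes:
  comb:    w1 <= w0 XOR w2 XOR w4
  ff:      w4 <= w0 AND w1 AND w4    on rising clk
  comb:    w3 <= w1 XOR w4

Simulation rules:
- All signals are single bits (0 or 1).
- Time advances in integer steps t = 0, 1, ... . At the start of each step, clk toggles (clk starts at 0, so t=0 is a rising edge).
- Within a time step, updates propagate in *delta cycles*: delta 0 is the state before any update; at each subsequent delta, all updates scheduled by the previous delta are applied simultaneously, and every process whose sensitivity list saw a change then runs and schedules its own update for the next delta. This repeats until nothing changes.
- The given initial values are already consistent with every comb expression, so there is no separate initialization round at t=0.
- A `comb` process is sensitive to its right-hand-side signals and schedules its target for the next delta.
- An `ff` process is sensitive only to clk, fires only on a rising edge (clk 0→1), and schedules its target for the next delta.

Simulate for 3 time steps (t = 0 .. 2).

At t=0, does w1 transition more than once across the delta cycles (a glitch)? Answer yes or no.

no

[bits: w0,w4,clk,w2,w1,w3]
t=0: Δ0=010101 Δ1=011101 Δ2=001101 Δ3=001110 Δ4=001111 | 4Δ
t=1: Δ0=001111 Δ1=000111 | 1Δ
t=2: Δ0=000111 Δ1=001111 | 1Δ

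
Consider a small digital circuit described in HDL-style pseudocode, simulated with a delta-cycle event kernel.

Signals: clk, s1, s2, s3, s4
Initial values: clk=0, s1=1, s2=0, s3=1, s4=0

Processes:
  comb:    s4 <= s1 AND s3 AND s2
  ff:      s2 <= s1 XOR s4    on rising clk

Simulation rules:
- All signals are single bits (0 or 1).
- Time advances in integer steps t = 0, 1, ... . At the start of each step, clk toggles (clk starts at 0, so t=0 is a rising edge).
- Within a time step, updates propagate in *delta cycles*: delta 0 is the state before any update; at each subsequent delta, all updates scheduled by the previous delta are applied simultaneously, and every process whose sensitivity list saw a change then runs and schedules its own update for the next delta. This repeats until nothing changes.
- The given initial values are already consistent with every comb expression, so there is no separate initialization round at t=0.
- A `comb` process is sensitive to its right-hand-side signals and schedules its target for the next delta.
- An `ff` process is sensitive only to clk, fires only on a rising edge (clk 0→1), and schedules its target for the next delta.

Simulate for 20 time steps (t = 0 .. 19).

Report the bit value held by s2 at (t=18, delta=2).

0

t=0 Δ0: s3=1 s1=1 s2=0 clk=0 s4=0
  Δ1: clk:0→1
  Δ2: s2:0→1
  Δ3: s4:0→1
  (3Δ to stable)
t=1 Δ0: s3=1 s1=1 s2=1 clk=1 s4=1
  Δ1: clk:1→0
  (1Δ to stable)
t=2 Δ0: s3=1 s1=1 s2=1 clk=0 s4=1
  Δ1: clk:0→1
  Δ2: s2:1→0
  Δ3: s4:1→0
  (3Δ to stable)
t=3 Δ0: s3=1 s1=1 s2=0 clk=1 s4=0
  Δ1: clk:1→0
  (1Δ to stable)
t=4 Δ0: s3=1 s1=1 s2=0 clk=0 s4=0
  Δ1: clk:0→1
  Δ2: s2:0→1
  Δ3: s4:0→1
  (3Δ to stable)
t=5 Δ0: s3=1 s1=1 s2=1 clk=1 s4=1
  Δ1: clk:1→0
  (1Δ to stable)
t=6 Δ0: s3=1 s1=1 s2=1 clk=0 s4=1
  Δ1: clk:0→1
  Δ2: s2:1→0
  Δ3: s4:1→0
  (3Δ to stable)
t=7 Δ0: s3=1 s1=1 s2=0 clk=1 s4=0
  Δ1: clk:1→0
  (1Δ to stable)
t=8 Δ0: s3=1 s1=1 s2=0 clk=0 s4=0
  Δ1: clk:0→1
  Δ2: s2:0→1
  Δ3: s4:0→1
  (3Δ to stable)
t=9 Δ0: s3=1 s1=1 s2=1 clk=1 s4=1
  Δ1: clk:1→0
  (1Δ to stable)
t=10 Δ0: s3=1 s1=1 s2=1 clk=0 s4=1
  Δ1: clk:0→1
  Δ2: s2:1→0
  Δ3: s4:1→0
  (3Δ to stable)
t=11 Δ0: s3=1 s1=1 s2=0 clk=1 s4=0
  Δ1: clk:1→0
  (1Δ to stable)
t=12 Δ0: s3=1 s1=1 s2=0 clk=0 s4=0
  Δ1: clk:0→1
  Δ2: s2:0→1
  Δ3: s4:0→1
  (3Δ to stable)
t=13 Δ0: s3=1 s1=1 s2=1 clk=1 s4=1
  Δ1: clk:1→0
  (1Δ to stable)
t=14 Δ0: s3=1 s1=1 s2=1 clk=0 s4=1
  Δ1: clk:0→1
  Δ2: s2:1→0
  Δ3: s4:1→0
  (3Δ to stable)
t=15 Δ0: s3=1 s1=1 s2=0 clk=1 s4=0
  Δ1: clk:1→0
  (1Δ to stable)
t=16 Δ0: s3=1 s1=1 s2=0 clk=0 s4=0
  Δ1: clk:0→1
  Δ2: s2:0→1
  Δ3: s4:0→1
  (3Δ to stable)
t=17 Δ0: s3=1 s1=1 s2=1 clk=1 s4=1
  Δ1: clk:1→0
  (1Δ to stable)
t=18 Δ0: s3=1 s1=1 s2=1 clk=0 s4=1
  Δ1: clk:0→1
  Δ2: s2:1→0
  Δ3: s4:1→0
  (3Δ to stable)
t=19 Δ0: s3=1 s1=1 s2=0 clk=1 s4=0
  Δ1: clk:1→0
  (1Δ to stable)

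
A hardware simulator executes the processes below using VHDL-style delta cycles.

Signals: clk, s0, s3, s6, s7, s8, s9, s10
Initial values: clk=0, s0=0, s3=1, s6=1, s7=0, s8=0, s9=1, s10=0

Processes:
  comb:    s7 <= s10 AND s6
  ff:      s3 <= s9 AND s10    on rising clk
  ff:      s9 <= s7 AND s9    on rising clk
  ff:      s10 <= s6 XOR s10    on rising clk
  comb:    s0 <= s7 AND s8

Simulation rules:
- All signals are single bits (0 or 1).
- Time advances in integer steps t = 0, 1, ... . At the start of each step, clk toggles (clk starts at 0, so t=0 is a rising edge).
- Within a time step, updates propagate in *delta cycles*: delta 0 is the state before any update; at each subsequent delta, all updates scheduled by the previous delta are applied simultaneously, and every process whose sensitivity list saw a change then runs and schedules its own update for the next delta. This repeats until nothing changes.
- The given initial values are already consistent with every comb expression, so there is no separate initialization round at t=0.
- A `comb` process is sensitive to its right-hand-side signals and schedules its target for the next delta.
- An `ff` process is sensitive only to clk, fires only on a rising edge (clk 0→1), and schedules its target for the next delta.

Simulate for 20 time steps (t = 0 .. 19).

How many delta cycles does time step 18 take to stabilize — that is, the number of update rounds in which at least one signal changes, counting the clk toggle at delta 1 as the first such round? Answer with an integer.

t=0 Δ0: s3=1 clk=0 s0=0 s9=1 s10=0 s6=1 s7=0 s8=0
  Δ1: clk:0→1
  Δ2: s3:1→0, s9:1→0, s10:0→1
  Δ3: s7:0→1
  (3Δ to stable)
t=1 Δ0: s3=0 clk=1 s0=0 s9=0 s10=1 s6=1 s7=1 s8=0
  Δ1: clk:1→0
  (1Δ to stable)
t=2 Δ0: s3=0 clk=0 s0=0 s9=0 s10=1 s6=1 s7=1 s8=0
  Δ1: clk:0→1
  Δ2: s10:1→0
  Δ3: s7:1→0
  (3Δ to stable)
t=3 Δ0: s3=0 clk=1 s0=0 s9=0 s10=0 s6=1 s7=0 s8=0
  Δ1: clk:1→0
  (1Δ to stable)
t=4 Δ0: s3=0 clk=0 s0=0 s9=0 s10=0 s6=1 s7=0 s8=0
  Δ1: clk:0→1
  Δ2: s10:0→1
  Δ3: s7:0→1
  (3Δ to stable)
t=5 Δ0: s3=0 clk=1 s0=0 s9=0 s10=1 s6=1 s7=1 s8=0
  Δ1: clk:1→0
  (1Δ to stable)
t=6 Δ0: s3=0 clk=0 s0=0 s9=0 s10=1 s6=1 s7=1 s8=0
  Δ1: clk:0→1
  Δ2: s10:1→0
  Δ3: s7:1→0
  (3Δ to stable)
t=7 Δ0: s3=0 clk=1 s0=0 s9=0 s10=0 s6=1 s7=0 s8=0
  Δ1: clk:1→0
  (1Δ to stable)
t=8 Δ0: s3=0 clk=0 s0=0 s9=0 s10=0 s6=1 s7=0 s8=0
  Δ1: clk:0→1
  Δ2: s10:0→1
  Δ3: s7:0→1
  (3Δ to stable)
t=9 Δ0: s3=0 clk=1 s0=0 s9=0 s10=1 s6=1 s7=1 s8=0
  Δ1: clk:1→0
  (1Δ to stable)
t=10 Δ0: s3=0 clk=0 s0=0 s9=0 s10=1 s6=1 s7=1 s8=0
  Δ1: clk:0→1
  Δ2: s10:1→0
  Δ3: s7:1→0
  (3Δ to stable)
t=11 Δ0: s3=0 clk=1 s0=0 s9=0 s10=0 s6=1 s7=0 s8=0
  Δ1: clk:1→0
  (1Δ to stable)
t=12 Δ0: s3=0 clk=0 s0=0 s9=0 s10=0 s6=1 s7=0 s8=0
  Δ1: clk:0→1
  Δ2: s10:0→1
  Δ3: s7:0→1
  (3Δ to stable)
t=13 Δ0: s3=0 clk=1 s0=0 s9=0 s10=1 s6=1 s7=1 s8=0
  Δ1: clk:1→0
  (1Δ to stable)
t=14 Δ0: s3=0 clk=0 s0=0 s9=0 s10=1 s6=1 s7=1 s8=0
  Δ1: clk:0→1
  Δ2: s10:1→0
  Δ3: s7:1→0
  (3Δ to stable)
t=15 Δ0: s3=0 clk=1 s0=0 s9=0 s10=0 s6=1 s7=0 s8=0
  Δ1: clk:1→0
  (1Δ to stable)
t=16 Δ0: s3=0 clk=0 s0=0 s9=0 s10=0 s6=1 s7=0 s8=0
  Δ1: clk:0→1
  Δ2: s10:0→1
  Δ3: s7:0→1
  (3Δ to stable)
t=17 Δ0: s3=0 clk=1 s0=0 s9=0 s10=1 s6=1 s7=1 s8=0
  Δ1: clk:1→0
  (1Δ to stable)
t=18 Δ0: s3=0 clk=0 s0=0 s9=0 s10=1 s6=1 s7=1 s8=0
  Δ1: clk:0→1
  Δ2: s10:1→0
  Δ3: s7:1→0
  (3Δ to stable)
t=19 Δ0: s3=0 clk=1 s0=0 s9=0 s10=0 s6=1 s7=0 s8=0
  Δ1: clk:1→0
  (1Δ to stable)

3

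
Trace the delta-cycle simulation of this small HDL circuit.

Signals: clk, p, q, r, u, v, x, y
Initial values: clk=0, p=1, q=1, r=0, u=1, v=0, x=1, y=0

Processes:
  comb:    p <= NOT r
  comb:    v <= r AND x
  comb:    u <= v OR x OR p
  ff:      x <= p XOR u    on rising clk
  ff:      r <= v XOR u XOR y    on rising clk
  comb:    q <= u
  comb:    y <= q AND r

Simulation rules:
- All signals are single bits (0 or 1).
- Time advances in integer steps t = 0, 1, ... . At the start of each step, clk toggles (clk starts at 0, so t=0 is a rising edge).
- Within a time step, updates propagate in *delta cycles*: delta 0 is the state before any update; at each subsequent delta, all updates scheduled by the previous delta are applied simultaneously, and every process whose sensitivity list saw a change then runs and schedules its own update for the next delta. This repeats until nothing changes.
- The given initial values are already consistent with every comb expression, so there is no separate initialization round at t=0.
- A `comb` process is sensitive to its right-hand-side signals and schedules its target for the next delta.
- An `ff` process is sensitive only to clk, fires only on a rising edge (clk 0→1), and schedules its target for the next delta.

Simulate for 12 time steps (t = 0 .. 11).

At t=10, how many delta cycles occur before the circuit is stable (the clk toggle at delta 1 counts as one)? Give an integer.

5

t=0 Δ0: q=1 x=1 u=1 r=0 p=1 v=0 y=0 clk=0
  Δ1: clk:0→1
  Δ2: x:1→0, r:0→1
  Δ3: p:1→0, y:0→1
  Δ4: u:1→0
  Δ5: q:1→0
  Δ6: y:1→0
  (6Δ to stable)
t=1 Δ0: q=0 x=0 u=0 r=1 p=0 v=0 y=0 clk=1
  Δ1: clk:1→0
  (1Δ to stable)
t=2 Δ0: q=0 x=0 u=0 r=1 p=0 v=0 y=0 clk=0
  Δ1: clk:0→1
  Δ2: r:1→0
  Δ3: p:0→1
  Δ4: u:0→1
  Δ5: q:0→1
  (5Δ to stable)
t=3 Δ0: q=1 x=0 u=1 r=0 p=1 v=0 y=0 clk=1
  Δ1: clk:1→0
  (1Δ to stable)
t=4 Δ0: q=1 x=0 u=1 r=0 p=1 v=0 y=0 clk=0
  Δ1: clk:0→1
  Δ2: r:0→1
  Δ3: p:1→0, y:0→1
  Δ4: u:1→0
  Δ5: q:1→0
  Δ6: y:1→0
  (6Δ to stable)
t=5 Δ0: q=0 x=0 u=0 r=1 p=0 v=0 y=0 clk=1
  Δ1: clk:1→0
  (1Δ to stable)
t=6 Δ0: q=0 x=0 u=0 r=1 p=0 v=0 y=0 clk=0
  Δ1: clk:0→1
  Δ2: r:1→0
  Δ3: p:0→1
  Δ4: u:0→1
  Δ5: q:0→1
  (5Δ to stable)
t=7 Δ0: q=1 x=0 u=1 r=0 p=1 v=0 y=0 clk=1
  Δ1: clk:1→0
  (1Δ to stable)
t=8 Δ0: q=1 x=0 u=1 r=0 p=1 v=0 y=0 clk=0
  Δ1: clk:0→1
  Δ2: r:0→1
  Δ3: p:1→0, y:0→1
  Δ4: u:1→0
  Δ5: q:1→0
  Δ6: y:1→0
  (6Δ to stable)
t=9 Δ0: q=0 x=0 u=0 r=1 p=0 v=0 y=0 clk=1
  Δ1: clk:1→0
  (1Δ to stable)
t=10 Δ0: q=0 x=0 u=0 r=1 p=0 v=0 y=0 clk=0
  Δ1: clk:0→1
  Δ2: r:1→0
  Δ3: p:0→1
  Δ4: u:0→1
  Δ5: q:0→1
  (5Δ to stable)
t=11 Δ0: q=1 x=0 u=1 r=0 p=1 v=0 y=0 clk=1
  Δ1: clk:1→0
  (1Δ to stable)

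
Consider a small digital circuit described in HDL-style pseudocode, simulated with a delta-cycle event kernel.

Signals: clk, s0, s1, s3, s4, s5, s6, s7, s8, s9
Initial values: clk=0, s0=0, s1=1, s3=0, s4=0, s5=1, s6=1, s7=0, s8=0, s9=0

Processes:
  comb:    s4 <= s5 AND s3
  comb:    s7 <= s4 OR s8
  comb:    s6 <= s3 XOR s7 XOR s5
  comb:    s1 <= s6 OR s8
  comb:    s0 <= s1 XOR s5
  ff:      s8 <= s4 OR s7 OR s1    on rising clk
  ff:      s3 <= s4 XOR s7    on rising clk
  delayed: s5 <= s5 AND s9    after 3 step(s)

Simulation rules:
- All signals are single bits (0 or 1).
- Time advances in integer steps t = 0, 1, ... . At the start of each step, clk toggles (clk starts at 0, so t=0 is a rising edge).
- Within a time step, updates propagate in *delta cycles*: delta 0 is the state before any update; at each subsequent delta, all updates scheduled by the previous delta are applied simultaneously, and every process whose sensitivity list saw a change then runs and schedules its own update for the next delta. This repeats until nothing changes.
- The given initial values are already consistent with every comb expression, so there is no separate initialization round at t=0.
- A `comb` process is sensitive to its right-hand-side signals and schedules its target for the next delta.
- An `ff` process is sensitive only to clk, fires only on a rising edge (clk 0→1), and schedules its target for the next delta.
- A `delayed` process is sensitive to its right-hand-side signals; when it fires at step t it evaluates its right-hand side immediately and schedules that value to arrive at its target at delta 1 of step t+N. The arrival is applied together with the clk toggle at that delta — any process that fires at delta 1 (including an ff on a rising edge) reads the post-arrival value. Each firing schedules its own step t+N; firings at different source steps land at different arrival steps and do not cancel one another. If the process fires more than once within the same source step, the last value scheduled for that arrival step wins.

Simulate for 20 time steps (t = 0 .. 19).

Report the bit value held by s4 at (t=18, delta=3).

t=0 Δ0: s1=1 clk=0 s9=0 s5=1 s6=1 s7=0 s8=0 s4=0 s0=0 s3=0
  Δ1: clk:0→1
  Δ2: s8:0→1
  Δ3: s7:0→1
  Δ4: s6:1→0
  (4Δ to stable)
t=1 Δ0: s1=1 clk=1 s9=0 s5=1 s6=0 s7=1 s8=1 s4=0 s0=0 s3=0
  Δ1: clk:1→0
  (1Δ to stable)
t=2 Δ0: s1=1 clk=0 s9=0 s5=1 s6=0 s7=1 s8=1 s4=0 s0=0 s3=0
  Δ1: clk:0→1
  Δ2: s3:0→1
  Δ3: s6:0→1, s4:0→1
  (3Δ to stable)
t=3 Δ0: s1=1 clk=1 s9=0 s5=1 s6=1 s7=1 s8=1 s4=1 s0=0 s3=1
  Δ1: clk:1→0
  (1Δ to stable)
t=4 Δ0: s1=1 clk=0 s9=0 s5=1 s6=1 s7=1 s8=1 s4=1 s0=0 s3=1
  Δ1: clk:0→1
  Δ2: s3:1→0
  Δ3: s6:1→0, s4:1→0
  (3Δ to stable)
t=5 Δ0: s1=1 clk=1 s9=0 s5=1 s6=0 s7=1 s8=1 s4=0 s0=0 s3=0
  Δ1: clk:1→0
  (1Δ to stable)
t=6 Δ0: s1=1 clk=0 s9=0 s5=1 s6=0 s7=1 s8=1 s4=0 s0=0 s3=0
  Δ1: clk:0→1
  Δ2: s3:0→1
  Δ3: s6:0→1, s4:0→1
  (3Δ to stable)
t=7 Δ0: s1=1 clk=1 s9=0 s5=1 s6=1 s7=1 s8=1 s4=1 s0=0 s3=1
  Δ1: clk:1→0
  (1Δ to stable)
t=8 Δ0: s1=1 clk=0 s9=0 s5=1 s6=1 s7=1 s8=1 s4=1 s0=0 s3=1
  Δ1: clk:0→1
  Δ2: s3:1→0
  Δ3: s6:1→0, s4:1→0
  (3Δ to stable)
t=9 Δ0: s1=1 clk=1 s9=0 s5=1 s6=0 s7=1 s8=1 s4=0 s0=0 s3=0
  Δ1: clk:1→0
  (1Δ to stable)
t=10 Δ0: s1=1 clk=0 s9=0 s5=1 s6=0 s7=1 s8=1 s4=0 s0=0 s3=0
  Δ1: clk:0→1
  Δ2: s3:0→1
  Δ3: s6:0→1, s4:0→1
  (3Δ to stable)
t=11 Δ0: s1=1 clk=1 s9=0 s5=1 s6=1 s7=1 s8=1 s4=1 s0=0 s3=1
  Δ1: clk:1→0
  (1Δ to stable)
t=12 Δ0: s1=1 clk=0 s9=0 s5=1 s6=1 s7=1 s8=1 s4=1 s0=0 s3=1
  Δ1: clk:0→1
  Δ2: s3:1→0
  Δ3: s6:1→0, s4:1→0
  (3Δ to stable)
t=13 Δ0: s1=1 clk=1 s9=0 s5=1 s6=0 s7=1 s8=1 s4=0 s0=0 s3=0
  Δ1: clk:1→0
  (1Δ to stable)
t=14 Δ0: s1=1 clk=0 s9=0 s5=1 s6=0 s7=1 s8=1 s4=0 s0=0 s3=0
  Δ1: clk:0→1
  Δ2: s3:0→1
  Δ3: s6:0→1, s4:0→1
  (3Δ to stable)
t=15 Δ0: s1=1 clk=1 s9=0 s5=1 s6=1 s7=1 s8=1 s4=1 s0=0 s3=1
  Δ1: clk:1→0
  (1Δ to stable)
t=16 Δ0: s1=1 clk=0 s9=0 s5=1 s6=1 s7=1 s8=1 s4=1 s0=0 s3=1
  Δ1: clk:0→1
  Δ2: s3:1→0
  Δ3: s6:1→0, s4:1→0
  (3Δ to stable)
t=17 Δ0: s1=1 clk=1 s9=0 s5=1 s6=0 s7=1 s8=1 s4=0 s0=0 s3=0
  Δ1: clk:1→0
  (1Δ to stable)
t=18 Δ0: s1=1 clk=0 s9=0 s5=1 s6=0 s7=1 s8=1 s4=0 s0=0 s3=0
  Δ1: clk:0→1
  Δ2: s3:0→1
  Δ3: s6:0→1, s4:0→1
  (3Δ to stable)
t=19 Δ0: s1=1 clk=1 s9=0 s5=1 s6=1 s7=1 s8=1 s4=1 s0=0 s3=1
  Δ1: clk:1→0
  (1Δ to stable)

1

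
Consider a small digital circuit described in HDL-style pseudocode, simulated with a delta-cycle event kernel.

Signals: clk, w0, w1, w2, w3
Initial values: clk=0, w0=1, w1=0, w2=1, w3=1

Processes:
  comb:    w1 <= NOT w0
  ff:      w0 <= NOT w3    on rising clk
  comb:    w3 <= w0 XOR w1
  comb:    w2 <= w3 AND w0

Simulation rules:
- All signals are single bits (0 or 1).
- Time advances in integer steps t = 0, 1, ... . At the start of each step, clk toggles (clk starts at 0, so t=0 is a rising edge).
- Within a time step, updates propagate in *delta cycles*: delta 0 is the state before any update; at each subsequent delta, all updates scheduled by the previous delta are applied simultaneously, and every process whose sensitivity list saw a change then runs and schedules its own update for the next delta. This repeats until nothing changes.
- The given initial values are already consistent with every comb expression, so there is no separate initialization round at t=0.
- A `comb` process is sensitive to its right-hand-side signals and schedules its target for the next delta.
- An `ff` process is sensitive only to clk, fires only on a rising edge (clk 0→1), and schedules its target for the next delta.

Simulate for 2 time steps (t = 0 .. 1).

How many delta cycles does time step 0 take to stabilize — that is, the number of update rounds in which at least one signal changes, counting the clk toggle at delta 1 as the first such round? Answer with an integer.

[bits: clk,w1,w0,w2,w3]
t=0: Δ0=00111 Δ1=10111 Δ2=10011 Δ3=11000 Δ4=11001 | 4Δ
t=1: Δ0=11001 Δ1=01001 | 1Δ

4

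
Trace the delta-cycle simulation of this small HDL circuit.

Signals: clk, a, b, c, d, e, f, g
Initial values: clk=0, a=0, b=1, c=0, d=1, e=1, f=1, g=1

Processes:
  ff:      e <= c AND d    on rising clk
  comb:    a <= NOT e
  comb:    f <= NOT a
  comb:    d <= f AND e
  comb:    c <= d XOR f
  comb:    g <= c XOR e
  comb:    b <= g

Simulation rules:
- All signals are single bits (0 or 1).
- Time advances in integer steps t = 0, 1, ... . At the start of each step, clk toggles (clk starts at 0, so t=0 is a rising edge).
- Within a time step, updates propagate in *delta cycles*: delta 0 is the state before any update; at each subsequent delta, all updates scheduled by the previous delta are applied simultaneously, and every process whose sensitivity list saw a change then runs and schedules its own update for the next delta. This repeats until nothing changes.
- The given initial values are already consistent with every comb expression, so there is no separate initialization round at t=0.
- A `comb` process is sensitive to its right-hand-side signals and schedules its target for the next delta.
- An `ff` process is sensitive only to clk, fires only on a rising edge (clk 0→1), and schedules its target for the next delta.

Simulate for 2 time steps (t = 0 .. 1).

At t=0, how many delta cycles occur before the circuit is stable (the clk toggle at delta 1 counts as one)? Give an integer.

7

t=0 Δ0: e=1 f=1 d=1 clk=0 g=1 c=0 b=1 a=0
  Δ1: clk:0→1
  Δ2: e:1→0
  Δ3: d:1→0, g:1→0, a:0→1
  Δ4: f:1→0, c:0→1, b:1→0
  Δ5: g:0→1, c:1→0
  Δ6: g:1→0, b:0→1
  Δ7: b:1→0
  (7Δ to stable)
t=1 Δ0: e=0 f=0 d=0 clk=1 g=0 c=0 b=0 a=1
  Δ1: clk:1→0
  (1Δ to stable)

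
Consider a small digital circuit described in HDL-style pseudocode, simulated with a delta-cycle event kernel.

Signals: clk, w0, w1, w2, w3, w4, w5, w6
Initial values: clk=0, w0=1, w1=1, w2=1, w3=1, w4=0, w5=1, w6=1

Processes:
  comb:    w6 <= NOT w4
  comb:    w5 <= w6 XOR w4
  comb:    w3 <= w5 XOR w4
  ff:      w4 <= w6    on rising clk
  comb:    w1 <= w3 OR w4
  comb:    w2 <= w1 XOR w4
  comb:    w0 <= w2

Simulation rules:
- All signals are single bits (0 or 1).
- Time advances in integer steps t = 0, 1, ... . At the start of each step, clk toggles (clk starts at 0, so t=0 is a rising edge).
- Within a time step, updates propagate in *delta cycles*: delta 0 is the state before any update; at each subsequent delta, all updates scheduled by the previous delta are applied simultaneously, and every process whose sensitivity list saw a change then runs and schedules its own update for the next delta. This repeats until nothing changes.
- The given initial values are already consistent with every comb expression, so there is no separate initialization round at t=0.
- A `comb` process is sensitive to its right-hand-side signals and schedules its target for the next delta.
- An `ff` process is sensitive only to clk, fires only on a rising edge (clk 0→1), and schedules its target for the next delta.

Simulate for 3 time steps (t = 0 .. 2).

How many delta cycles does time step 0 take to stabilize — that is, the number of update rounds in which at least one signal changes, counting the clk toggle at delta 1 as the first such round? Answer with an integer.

5

t=0 Δ0: w4=0 w1=1 w6=1 clk=0 w3=1 w5=1 w2=1 w0=1
  Δ1: clk:0→1
  Δ2: w4:0→1
  Δ3: w6:1→0, w3:1→0, w5:1→0, w2:1→0
  Δ4: w3:0→1, w5:0→1, w0:1→0
  Δ5: w3:1→0
  (5Δ to stable)
t=1 Δ0: w4=1 w1=1 w6=0 clk=1 w3=0 w5=1 w2=0 w0=0
  Δ1: clk:1→0
  (1Δ to stable)
t=2 Δ0: w4=1 w1=1 w6=0 clk=0 w3=0 w5=1 w2=0 w0=0
  Δ1: clk:0→1
  Δ2: w4:1→0
  Δ3: w1:1→0, w6:0→1, w3:0→1, w5:1→0, w2:0→1
  Δ4: w1:0→1, w3:1→0, w5:0→1, w2:1→0, w0:0→1
  Δ5: w1:1→0, w3:0→1, w2:0→1, w0:1→0
  Δ6: w1:0→1, w2:1→0, w0:0→1
  Δ7: w2:0→1, w0:1→0
  Δ8: w0:0→1
  (8Δ to stable)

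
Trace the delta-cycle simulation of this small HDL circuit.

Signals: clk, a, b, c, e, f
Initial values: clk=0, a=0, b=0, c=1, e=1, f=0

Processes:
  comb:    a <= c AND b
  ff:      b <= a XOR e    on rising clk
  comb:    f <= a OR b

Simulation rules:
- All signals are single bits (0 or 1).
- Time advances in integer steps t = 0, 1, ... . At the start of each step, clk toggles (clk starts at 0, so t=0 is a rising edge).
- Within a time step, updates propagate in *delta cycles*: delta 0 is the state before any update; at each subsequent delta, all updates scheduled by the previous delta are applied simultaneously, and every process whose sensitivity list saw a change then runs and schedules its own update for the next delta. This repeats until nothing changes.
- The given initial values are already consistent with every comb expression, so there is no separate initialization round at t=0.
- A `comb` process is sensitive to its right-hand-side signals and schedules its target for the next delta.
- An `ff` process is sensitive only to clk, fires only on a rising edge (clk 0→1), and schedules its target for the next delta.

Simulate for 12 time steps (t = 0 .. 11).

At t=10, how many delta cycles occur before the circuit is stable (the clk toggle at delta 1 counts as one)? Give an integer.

4

t0.Δ0 clk=0 a=0 f=0 b=0 e=1 c=1
t0.Δ1 clk=1 a=0 f=0 b=0 e=1 c=1
t0.Δ2 clk=1 a=0 f=0 b=1 e=1 c=1
t0.Δ3 clk=1 a=1 f=1 b=1 e=1 c=1
t1.Δ0 clk=1 a=1 f=1 b=1 e=1 c=1
t1.Δ1 clk=0 a=1 f=1 b=1 e=1 c=1
t2.Δ0 clk=0 a=1 f=1 b=1 e=1 c=1
t2.Δ1 clk=1 a=1 f=1 b=1 e=1 c=1
t2.Δ2 clk=1 a=1 f=1 b=0 e=1 c=1
t2.Δ3 clk=1 a=0 f=1 b=0 e=1 c=1
t2.Δ4 clk=1 a=0 f=0 b=0 e=1 c=1
t3.Δ0 clk=1 a=0 f=0 b=0 e=1 c=1
t3.Δ1 clk=0 a=0 f=0 b=0 e=1 c=1
t4.Δ0 clk=0 a=0 f=0 b=0 e=1 c=1
t4.Δ1 clk=1 a=0 f=0 b=0 e=1 c=1
t4.Δ2 clk=1 a=0 f=0 b=1 e=1 c=1
t4.Δ3 clk=1 a=1 f=1 b=1 e=1 c=1
t5.Δ0 clk=1 a=1 f=1 b=1 e=1 c=1
t5.Δ1 clk=0 a=1 f=1 b=1 e=1 c=1
t6.Δ0 clk=0 a=1 f=1 b=1 e=1 c=1
t6.Δ1 clk=1 a=1 f=1 b=1 e=1 c=1
t6.Δ2 clk=1 a=1 f=1 b=0 e=1 c=1
t6.Δ3 clk=1 a=0 f=1 b=0 e=1 c=1
t6.Δ4 clk=1 a=0 f=0 b=0 e=1 c=1
t7.Δ0 clk=1 a=0 f=0 b=0 e=1 c=1
t7.Δ1 clk=0 a=0 f=0 b=0 e=1 c=1
t8.Δ0 clk=0 a=0 f=0 b=0 e=1 c=1
t8.Δ1 clk=1 a=0 f=0 b=0 e=1 c=1
t8.Δ2 clk=1 a=0 f=0 b=1 e=1 c=1
t8.Δ3 clk=1 a=1 f=1 b=1 e=1 c=1
t9.Δ0 clk=1 a=1 f=1 b=1 e=1 c=1
t9.Δ1 clk=0 a=1 f=1 b=1 e=1 c=1
t10.Δ0 clk=0 a=1 f=1 b=1 e=1 c=1
t10.Δ1 clk=1 a=1 f=1 b=1 e=1 c=1
t10.Δ2 clk=1 a=1 f=1 b=0 e=1 c=1
t10.Δ3 clk=1 a=0 f=1 b=0 e=1 c=1
t10.Δ4 clk=1 a=0 f=0 b=0 e=1 c=1
t11.Δ0 clk=1 a=0 f=0 b=0 e=1 c=1
t11.Δ1 clk=0 a=0 f=0 b=0 e=1 c=1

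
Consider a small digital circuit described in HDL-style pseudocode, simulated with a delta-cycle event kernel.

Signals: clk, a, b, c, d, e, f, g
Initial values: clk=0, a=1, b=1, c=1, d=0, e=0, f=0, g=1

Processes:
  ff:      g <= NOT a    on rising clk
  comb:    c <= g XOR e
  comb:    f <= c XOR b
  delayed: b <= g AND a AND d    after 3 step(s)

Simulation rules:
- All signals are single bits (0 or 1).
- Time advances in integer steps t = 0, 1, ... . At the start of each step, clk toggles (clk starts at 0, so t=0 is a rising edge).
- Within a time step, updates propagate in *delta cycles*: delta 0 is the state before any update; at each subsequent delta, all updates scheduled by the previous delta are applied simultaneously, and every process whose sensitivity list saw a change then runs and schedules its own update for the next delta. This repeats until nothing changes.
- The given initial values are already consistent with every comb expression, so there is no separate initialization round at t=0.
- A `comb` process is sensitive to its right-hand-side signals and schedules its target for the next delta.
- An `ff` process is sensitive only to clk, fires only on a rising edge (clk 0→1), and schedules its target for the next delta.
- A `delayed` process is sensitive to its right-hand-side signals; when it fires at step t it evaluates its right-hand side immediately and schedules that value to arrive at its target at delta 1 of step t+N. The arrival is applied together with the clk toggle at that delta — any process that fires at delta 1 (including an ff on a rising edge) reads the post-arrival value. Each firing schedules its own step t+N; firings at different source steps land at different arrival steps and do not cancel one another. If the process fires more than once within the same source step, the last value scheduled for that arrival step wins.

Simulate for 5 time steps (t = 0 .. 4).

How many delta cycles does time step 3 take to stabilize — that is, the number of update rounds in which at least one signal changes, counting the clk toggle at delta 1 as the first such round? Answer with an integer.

t0.Δ0 f=0 b=1 e=0 a=1 g=1 clk=0 d=0 c=1
t0.Δ1 f=0 b=1 e=0 a=1 g=1 clk=1 d=0 c=1
t0.Δ2 f=0 b=1 e=0 a=1 g=0 clk=1 d=0 c=1
t0.Δ3 f=0 b=1 e=0 a=1 g=0 clk=1 d=0 c=0
t0.Δ4 f=1 b=1 e=0 a=1 g=0 clk=1 d=0 c=0
t1.Δ0 f=1 b=1 e=0 a=1 g=0 clk=1 d=0 c=0
t1.Δ1 f=1 b=1 e=0 a=1 g=0 clk=0 d=0 c=0
t2.Δ0 f=1 b=1 e=0 a=1 g=0 clk=0 d=0 c=0
t2.Δ1 f=1 b=1 e=0 a=1 g=0 clk=1 d=0 c=0
t3.Δ0 f=1 b=1 e=0 a=1 g=0 clk=1 d=0 c=0
t3.Δ1 f=1 b=0 e=0 a=1 g=0 clk=0 d=0 c=0
t3.Δ2 f=0 b=0 e=0 a=1 g=0 clk=0 d=0 c=0
t4.Δ0 f=0 b=0 e=0 a=1 g=0 clk=0 d=0 c=0
t4.Δ1 f=0 b=0 e=0 a=1 g=0 clk=1 d=0 c=0

2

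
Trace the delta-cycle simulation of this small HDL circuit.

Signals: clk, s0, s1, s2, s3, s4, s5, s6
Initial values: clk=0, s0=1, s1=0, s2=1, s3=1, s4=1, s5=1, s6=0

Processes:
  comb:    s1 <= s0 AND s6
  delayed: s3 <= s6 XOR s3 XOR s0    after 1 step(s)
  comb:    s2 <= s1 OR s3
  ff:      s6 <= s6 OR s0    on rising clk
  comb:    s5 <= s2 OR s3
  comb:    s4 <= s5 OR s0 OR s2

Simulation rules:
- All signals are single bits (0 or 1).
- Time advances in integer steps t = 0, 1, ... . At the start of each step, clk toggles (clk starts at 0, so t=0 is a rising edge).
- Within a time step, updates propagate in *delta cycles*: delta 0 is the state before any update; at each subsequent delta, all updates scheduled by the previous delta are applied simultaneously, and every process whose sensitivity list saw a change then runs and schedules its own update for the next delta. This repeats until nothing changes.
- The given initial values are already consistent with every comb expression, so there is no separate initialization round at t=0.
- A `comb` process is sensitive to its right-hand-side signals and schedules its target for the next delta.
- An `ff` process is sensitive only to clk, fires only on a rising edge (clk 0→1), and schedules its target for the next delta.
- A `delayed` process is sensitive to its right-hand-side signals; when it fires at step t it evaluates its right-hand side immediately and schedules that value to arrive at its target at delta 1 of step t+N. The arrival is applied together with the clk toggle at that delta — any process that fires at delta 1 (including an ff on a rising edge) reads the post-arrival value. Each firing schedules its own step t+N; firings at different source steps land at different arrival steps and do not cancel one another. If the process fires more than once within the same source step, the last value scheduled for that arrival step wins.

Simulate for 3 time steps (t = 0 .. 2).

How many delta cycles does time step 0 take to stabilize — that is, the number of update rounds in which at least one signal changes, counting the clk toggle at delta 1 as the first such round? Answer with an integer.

3

t0.Δ0 s2=1 s4=1 s6=0 s5=1 s0=1 s3=1 s1=0 clk=0
t0.Δ1 s2=1 s4=1 s6=0 s5=1 s0=1 s3=1 s1=0 clk=1
t0.Δ2 s2=1 s4=1 s6=1 s5=1 s0=1 s3=1 s1=0 clk=1
t0.Δ3 s2=1 s4=1 s6=1 s5=1 s0=1 s3=1 s1=1 clk=1
t1.Δ0 s2=1 s4=1 s6=1 s5=1 s0=1 s3=1 s1=1 clk=1
t1.Δ1 s2=1 s4=1 s6=1 s5=1 s0=1 s3=1 s1=1 clk=0
t2.Δ0 s2=1 s4=1 s6=1 s5=1 s0=1 s3=1 s1=1 clk=0
t2.Δ1 s2=1 s4=1 s6=1 s5=1 s0=1 s3=1 s1=1 clk=1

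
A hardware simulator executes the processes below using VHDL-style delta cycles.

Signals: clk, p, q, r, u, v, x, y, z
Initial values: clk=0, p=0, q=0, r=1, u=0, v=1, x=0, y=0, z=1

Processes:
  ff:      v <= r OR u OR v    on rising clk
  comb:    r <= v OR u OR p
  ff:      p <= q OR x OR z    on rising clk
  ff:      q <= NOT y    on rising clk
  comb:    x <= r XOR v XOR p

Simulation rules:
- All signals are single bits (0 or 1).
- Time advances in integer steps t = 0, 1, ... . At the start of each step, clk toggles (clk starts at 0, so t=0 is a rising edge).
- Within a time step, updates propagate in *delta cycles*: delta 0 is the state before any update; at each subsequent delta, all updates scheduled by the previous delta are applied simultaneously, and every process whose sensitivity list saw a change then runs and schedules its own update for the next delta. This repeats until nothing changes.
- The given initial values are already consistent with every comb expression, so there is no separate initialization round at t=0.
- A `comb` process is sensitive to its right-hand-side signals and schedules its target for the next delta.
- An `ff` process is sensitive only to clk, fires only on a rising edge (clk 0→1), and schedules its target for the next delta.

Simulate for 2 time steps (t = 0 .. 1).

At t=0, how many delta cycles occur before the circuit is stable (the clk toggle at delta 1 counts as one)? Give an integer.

t=0 Δ0: y=0 clk=0 z=1 v=1 p=0 x=0 u=0 r=1 q=0
  Δ1: clk:0→1
  Δ2: p:0→1, q:0→1
  Δ3: x:0→1
  (3Δ to stable)
t=1 Δ0: y=0 clk=1 z=1 v=1 p=1 x=1 u=0 r=1 q=1
  Δ1: clk:1→0
  (1Δ to stable)

3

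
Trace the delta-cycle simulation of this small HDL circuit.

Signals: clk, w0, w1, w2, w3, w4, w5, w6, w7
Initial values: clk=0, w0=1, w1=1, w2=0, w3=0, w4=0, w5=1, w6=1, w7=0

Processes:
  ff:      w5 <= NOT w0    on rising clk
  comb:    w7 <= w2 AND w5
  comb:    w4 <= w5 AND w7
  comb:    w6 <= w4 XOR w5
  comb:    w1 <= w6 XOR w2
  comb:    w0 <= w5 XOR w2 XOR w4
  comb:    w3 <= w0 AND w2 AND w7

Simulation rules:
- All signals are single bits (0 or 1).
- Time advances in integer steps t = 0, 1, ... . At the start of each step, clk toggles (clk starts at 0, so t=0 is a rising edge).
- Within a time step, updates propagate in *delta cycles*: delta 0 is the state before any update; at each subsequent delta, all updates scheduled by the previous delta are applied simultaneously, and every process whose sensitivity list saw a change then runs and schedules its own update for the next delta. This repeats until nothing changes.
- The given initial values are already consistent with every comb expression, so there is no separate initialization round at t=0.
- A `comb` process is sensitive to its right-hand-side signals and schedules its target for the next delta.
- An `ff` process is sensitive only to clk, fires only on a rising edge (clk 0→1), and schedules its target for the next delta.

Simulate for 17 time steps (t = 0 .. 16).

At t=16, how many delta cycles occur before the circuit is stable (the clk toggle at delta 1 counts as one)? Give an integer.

4

[bits: w7,w0,w2,w1,clk,w3,w5,w6,w4]
t=0: Δ0=010100110 Δ1=010110110 Δ2=010110010 Δ3=000110000 Δ4=000010000 | 4Δ
t=1: Δ0=000010000 Δ1=000000000 | 1Δ
t=2: Δ0=000000000 Δ1=000010000 Δ2=000010100 Δ3=010010110 Δ4=010110110 | 4Δ
t=3: Δ0=010110110 Δ1=010100110 | 1Δ
t=4: Δ0=010100110 Δ1=010110110 Δ2=010110010 Δ3=000110000 Δ4=000010000 | 4Δ
t=5: Δ0=000010000 Δ1=000000000 | 1Δ
t=6: Δ0=000000000 Δ1=000010000 Δ2=000010100 Δ3=010010110 Δ4=010110110 | 4Δ
t=7: Δ0=010110110 Δ1=010100110 | 1Δ
t=8: Δ0=010100110 Δ1=010110110 Δ2=010110010 Δ3=000110000 Δ4=000010000 | 4Δ
t=9: Δ0=000010000 Δ1=000000000 | 1Δ
t=10: Δ0=000000000 Δ1=000010000 Δ2=000010100 Δ3=010010110 Δ4=010110110 | 4Δ
t=11: Δ0=010110110 Δ1=010100110 | 1Δ
t=12: Δ0=010100110 Δ1=010110110 Δ2=010110010 Δ3=000110000 Δ4=000010000 | 4Δ
t=13: Δ0=000010000 Δ1=000000000 | 1Δ
t=14: Δ0=000000000 Δ1=000010000 Δ2=000010100 Δ3=010010110 Δ4=010110110 | 4Δ
t=15: Δ0=010110110 Δ1=010100110 | 1Δ
t=16: Δ0=010100110 Δ1=010110110 Δ2=010110010 Δ3=000110000 Δ4=000010000 | 4Δ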